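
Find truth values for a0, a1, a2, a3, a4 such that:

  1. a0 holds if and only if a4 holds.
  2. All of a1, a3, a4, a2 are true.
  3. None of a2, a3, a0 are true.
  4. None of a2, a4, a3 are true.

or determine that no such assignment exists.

The formula is unsatisfiable.

Case a2 = True:
  Constraint (3) is violated (a2=T) — contradiction.
Case a2 = False:
  Constraint (2) is violated (a2=F) — contradiction.
Both cases fail — unsatisfiable.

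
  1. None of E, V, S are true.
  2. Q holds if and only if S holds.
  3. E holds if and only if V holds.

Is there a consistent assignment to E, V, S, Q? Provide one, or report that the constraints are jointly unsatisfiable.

E = False, V = False, S = False, Q = False

  (1) {E, V, S}: 0 true — none ✓
  (2) Q=F, S=F — same ✓
  (3) E=F, V=F — same ✓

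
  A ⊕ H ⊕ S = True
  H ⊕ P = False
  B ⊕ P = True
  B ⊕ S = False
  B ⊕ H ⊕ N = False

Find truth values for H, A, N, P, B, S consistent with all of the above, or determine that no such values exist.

H = True, A = False, N = True, P = True, B = False, S = False

A ⊕ H ⊕ S = F ⊕ T ⊕ F = True ✓
H ⊕ P = T ⊕ T = False ✓
B ⊕ P = F ⊕ T = True ✓
B ⊕ S = F ⊕ F = False ✓
B ⊕ H ⊕ N = F ⊕ T ⊕ T = False ✓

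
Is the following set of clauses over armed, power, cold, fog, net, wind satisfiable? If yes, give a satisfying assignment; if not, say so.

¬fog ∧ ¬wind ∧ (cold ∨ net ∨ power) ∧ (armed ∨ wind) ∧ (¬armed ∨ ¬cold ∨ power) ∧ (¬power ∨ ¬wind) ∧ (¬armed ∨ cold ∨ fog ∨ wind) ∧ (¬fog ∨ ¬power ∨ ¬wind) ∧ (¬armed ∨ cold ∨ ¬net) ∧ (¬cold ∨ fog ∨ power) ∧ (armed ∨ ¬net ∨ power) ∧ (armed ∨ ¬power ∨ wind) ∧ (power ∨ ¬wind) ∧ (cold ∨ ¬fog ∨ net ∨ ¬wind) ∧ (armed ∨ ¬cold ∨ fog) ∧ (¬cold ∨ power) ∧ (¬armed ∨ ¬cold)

UNSATISFIABLE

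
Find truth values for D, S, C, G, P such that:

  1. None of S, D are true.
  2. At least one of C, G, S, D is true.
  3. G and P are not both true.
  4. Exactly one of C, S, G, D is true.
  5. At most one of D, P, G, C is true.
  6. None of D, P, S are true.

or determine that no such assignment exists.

D = False, S = False, C = False, G = True, P = False

  (1) {S, D}: 0 true — none ✓
  (2) {C, G, S, D}: 1 true — at least one ✓
  (3) G=T, P=F — not both ✓
  (4) {C, S, G, D}: 1 true — exactly one ✓
  (5) {D, P, G, C}: 1 true — at most one ✓
  (6) {D, P, S}: 0 true — none ✓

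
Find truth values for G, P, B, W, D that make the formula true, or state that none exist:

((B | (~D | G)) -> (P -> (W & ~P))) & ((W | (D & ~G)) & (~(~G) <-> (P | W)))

G: True, P: False, B: True, W: True, D: False

  (B | (~D | G)) -> (P -> (W & ~P)) = True
    B | (~D | G) = True
      ~D | G = True
        ~D = True
    P -> (W & ~P) = True
      W & ~P = True
        ~P = True
  (W | (D & ~G)) & (~(~G) <-> (P | W)) = True
    W | (D & ~G) = True
      D & ~G = False
        ~G = False
    ~(~G) <-> (P | W) = True
      ~(~G) = True
        ~G = False
      P | W = True
Both conjuncts True, so the formula holds.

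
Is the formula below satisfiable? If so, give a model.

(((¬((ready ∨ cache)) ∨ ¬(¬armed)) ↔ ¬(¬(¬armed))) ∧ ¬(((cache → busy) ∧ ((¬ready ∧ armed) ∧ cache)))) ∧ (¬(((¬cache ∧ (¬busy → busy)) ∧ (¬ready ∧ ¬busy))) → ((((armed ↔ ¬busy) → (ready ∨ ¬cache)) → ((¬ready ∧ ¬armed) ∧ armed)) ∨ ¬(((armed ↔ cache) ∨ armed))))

Case armed = True: the conjunct (¬((ready ∨ cache)) ∨ ¬(¬armed)) ↔ ¬(¬(¬armed)) becomes (¬((ready ∨ cache)) ∨ True) ↔ ¬True = False.
Case armed = False: the formula simplifies to ¬((ready ∨ cache)) ∧ (¬(((¬cache ∧ (¬busy → busy)) ∧ (¬ready ∧ ¬busy))) → (¬((busy → (ready ∨ ¬cache))) ∨ ¬(¬cache))).
  cache = True: the conjunct ¬((ready ∨ cache)) becomes ¬((ready ∨ True)) = False.
  cache = False: simplifies to ¬ready ∧ ((¬busy → busy) ∧ (¬ready ∧ ¬busy)).
    busy = True: the conjunct ¬busy is False.
    busy = False: the conjunct ¬busy → busy becomes ¬False → False = False.
Both cases fail — unsatisfiable.

No satisfying assignment exists.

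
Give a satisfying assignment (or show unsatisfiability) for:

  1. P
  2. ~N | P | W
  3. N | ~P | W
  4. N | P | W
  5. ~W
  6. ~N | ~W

Unit clause (P) forces P = True.
Unit clause (~W) forces W = False.
In (N | ~P | W) only N is left, so N = True.
All clauses satisfied.

N: True, W: False, P: True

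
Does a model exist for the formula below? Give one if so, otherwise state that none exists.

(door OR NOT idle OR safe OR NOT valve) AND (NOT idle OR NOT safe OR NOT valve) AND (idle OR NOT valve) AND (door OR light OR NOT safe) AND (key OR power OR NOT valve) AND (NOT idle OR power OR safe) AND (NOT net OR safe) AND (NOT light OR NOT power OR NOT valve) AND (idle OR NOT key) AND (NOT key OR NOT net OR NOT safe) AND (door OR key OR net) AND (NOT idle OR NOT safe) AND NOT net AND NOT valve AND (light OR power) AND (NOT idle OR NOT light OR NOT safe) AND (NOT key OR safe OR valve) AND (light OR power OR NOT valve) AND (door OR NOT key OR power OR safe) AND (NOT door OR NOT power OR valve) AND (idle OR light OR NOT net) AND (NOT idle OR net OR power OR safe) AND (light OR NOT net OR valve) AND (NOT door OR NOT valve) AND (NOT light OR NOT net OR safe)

power = False, safe = True, light = True, valve = False, net = False, idle = False, key = False, door = True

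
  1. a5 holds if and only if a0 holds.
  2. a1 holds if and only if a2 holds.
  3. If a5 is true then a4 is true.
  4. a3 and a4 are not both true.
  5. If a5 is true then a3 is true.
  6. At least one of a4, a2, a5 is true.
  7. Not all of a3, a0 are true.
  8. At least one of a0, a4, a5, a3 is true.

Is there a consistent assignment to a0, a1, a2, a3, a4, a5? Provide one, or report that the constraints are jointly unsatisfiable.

a0 = False; a1 = True; a2 = True; a3 = True; a4 = False; a5 = False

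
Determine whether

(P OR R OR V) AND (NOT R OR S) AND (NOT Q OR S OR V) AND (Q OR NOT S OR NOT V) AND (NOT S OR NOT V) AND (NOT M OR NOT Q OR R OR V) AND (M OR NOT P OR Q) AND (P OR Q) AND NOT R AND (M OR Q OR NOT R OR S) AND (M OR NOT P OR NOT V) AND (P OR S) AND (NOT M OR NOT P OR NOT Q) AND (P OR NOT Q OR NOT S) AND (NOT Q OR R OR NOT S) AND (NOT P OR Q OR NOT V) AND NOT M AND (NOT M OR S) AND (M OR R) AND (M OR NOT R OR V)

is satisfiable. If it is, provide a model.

Unsatisfiable — no assignment works.

Case R = True:
  Clause (NOT R) is falsified — contradiction.
Case R = False:
  (NOT M) forces M = False.
  Clause (M OR R) is falsified — contradiction.
Both cases fail, so the formula is unsatisfiable.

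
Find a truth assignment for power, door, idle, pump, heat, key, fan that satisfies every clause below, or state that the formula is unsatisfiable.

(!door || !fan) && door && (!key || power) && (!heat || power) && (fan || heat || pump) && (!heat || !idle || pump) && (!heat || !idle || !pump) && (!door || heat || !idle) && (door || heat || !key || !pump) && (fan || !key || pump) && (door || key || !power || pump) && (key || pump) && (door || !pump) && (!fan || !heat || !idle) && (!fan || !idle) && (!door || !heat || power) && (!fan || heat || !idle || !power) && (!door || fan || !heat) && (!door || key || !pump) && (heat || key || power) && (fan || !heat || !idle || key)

Unit clause (door) forces door = True.
In (!door || !fan) only !fan is left, so fan = False.
In (!door || fan || !heat) only !heat is left, so heat = False.
In (fan || heat || pump) only pump is left, so pump = True.
In (!door || heat || !idle) only !idle is left, so idle = False.
In (!door || key || !pump) only key is left, so key = True.
In (!key || power) only power is left, so power = True.
All clauses satisfied.

power: True; door: True; idle: False; pump: True; heat: False; key: True; fan: False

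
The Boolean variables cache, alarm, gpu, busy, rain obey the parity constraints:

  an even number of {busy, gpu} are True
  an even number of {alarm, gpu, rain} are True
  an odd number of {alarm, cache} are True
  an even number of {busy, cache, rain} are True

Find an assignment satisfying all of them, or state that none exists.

The formula is unsatisfiable.

Adding constraints 1, 2, 3, 4 mod 2: every variable appears an even number of times on the left, so the left side is 0.
But the right sides sum to 1 (mod 2). 0 ≠ 1 — the system is inconsistent.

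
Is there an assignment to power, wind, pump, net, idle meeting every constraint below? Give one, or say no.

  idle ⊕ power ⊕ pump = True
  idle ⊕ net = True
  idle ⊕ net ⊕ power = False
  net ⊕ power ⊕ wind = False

power: True; wind: False; pump: False; net: True; idle: False

idle ⊕ power ⊕ pump = F ⊕ T ⊕ F = True ✓
idle ⊕ net = F ⊕ T = True ✓
idle ⊕ net ⊕ power = F ⊕ T ⊕ T = False ✓
net ⊕ power ⊕ wind = T ⊕ T ⊕ F = False ✓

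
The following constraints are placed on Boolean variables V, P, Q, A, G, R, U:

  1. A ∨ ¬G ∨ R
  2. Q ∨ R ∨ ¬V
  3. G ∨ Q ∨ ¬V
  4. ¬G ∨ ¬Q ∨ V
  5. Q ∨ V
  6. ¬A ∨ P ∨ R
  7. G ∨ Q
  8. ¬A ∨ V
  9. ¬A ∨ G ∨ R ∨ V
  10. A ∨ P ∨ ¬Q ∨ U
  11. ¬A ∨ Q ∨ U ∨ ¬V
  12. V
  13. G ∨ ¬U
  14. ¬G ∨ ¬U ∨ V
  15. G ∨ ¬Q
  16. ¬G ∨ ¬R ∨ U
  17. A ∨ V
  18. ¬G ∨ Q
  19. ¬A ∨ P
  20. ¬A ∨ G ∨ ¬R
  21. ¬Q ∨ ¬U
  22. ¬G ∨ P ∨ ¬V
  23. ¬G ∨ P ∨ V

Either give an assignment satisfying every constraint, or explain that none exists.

Unit clause (V) forces V = True.
Try P = False:
  (¬A ∨ P) forces A = False.
  (¬G ∨ P ∨ ¬V) forces G = False.
  (G ∨ Q ∨ ¬V) forces Q = True.
  clause (G ∨ ¬Q) is falsified — backtrack.
So P = True.
Set Q = True.
  then (G ∨ ¬Q) forces G = True.
  then (¬Q ∨ ¬U) forces U = False.
  then (¬G ∨ ¬R ∨ U) forces R = False.
  then (A ∨ ¬G ∨ R) forces A = True.
All clauses satisfied.

V: True, P: True, Q: True, A: True, G: True, R: False, U: False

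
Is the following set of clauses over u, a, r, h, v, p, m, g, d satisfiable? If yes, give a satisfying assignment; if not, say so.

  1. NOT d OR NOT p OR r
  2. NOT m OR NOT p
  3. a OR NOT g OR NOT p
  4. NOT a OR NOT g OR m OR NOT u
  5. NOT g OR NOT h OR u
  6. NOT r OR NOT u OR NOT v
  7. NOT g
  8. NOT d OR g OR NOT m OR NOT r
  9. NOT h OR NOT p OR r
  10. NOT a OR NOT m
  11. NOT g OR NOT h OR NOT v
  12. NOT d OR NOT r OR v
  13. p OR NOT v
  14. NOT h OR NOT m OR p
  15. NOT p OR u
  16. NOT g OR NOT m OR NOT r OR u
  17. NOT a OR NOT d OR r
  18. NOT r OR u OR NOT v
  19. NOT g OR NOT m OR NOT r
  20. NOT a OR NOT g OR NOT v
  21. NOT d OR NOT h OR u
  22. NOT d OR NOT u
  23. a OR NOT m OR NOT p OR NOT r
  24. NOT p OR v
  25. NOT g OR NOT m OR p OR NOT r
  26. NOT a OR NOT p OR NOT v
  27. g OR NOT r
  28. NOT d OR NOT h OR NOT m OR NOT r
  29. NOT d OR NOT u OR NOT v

Unit clause (NOT g) forces g = False.
In (g OR NOT r) only NOT r is left, so r = False.
Set u = False.
  then (NOT p OR u) forces p = False.
  then (p OR NOT v) forces v = False.
Set a = False.
Set h = False.
Set m = True.
Set d = True.
All clauses satisfied.

u: False, a: False, r: False, h: False, v: False, p: False, m: True, g: False, d: True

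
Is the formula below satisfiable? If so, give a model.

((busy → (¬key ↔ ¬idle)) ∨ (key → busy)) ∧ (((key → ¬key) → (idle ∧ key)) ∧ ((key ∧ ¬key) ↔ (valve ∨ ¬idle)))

valve=F, key=T, idle=T, busy=T

  (busy → (¬key ↔ ¬idle)) ∨ (key → busy) = True
    busy → (¬key ↔ ¬idle) = True
      ¬key ↔ ¬idle = True
        ¬key = False
        ¬idle = False
    key → busy = True
  ((key → ¬key) → (idle ∧ key)) ∧ ((key ∧ ¬key) ↔ (valve ∨ ¬idle)) = True
    (key → ¬key) → (idle ∧ key) = True
      key → ¬key = False
        ¬key = False
      idle ∧ key = True
    (key ∧ ¬key) ↔ (valve ∨ ¬idle) = True
      key ∧ ¬key = False
        ¬key = False
      valve ∨ ¬idle = False
        ¬idle = False
Both conjuncts True, so the formula holds.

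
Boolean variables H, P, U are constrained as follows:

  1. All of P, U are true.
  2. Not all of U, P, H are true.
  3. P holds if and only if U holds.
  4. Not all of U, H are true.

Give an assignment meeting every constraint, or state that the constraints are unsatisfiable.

H = False, P = True, U = True

  (1) {P, U}: all 2 true ✓
  (2) {U, P, H}: 2/3 true — not all ✓
  (3) P=T, U=T — same ✓
  (4) {U, H}: 1/2 true — not all ✓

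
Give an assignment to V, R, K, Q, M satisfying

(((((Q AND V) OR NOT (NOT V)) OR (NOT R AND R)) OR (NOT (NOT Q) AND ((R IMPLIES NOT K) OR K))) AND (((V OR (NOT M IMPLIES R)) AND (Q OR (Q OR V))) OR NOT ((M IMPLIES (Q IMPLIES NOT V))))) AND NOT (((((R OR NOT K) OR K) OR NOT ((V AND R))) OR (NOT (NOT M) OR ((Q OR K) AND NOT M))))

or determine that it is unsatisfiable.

The conjunct NOT (((((R OR NOT K) OR K) OR NOT ((V AND R))) OR (NOT (NOT M) OR ((Q OR K) AND NOT M)))) is unsatisfiable on its own:
  R = True: this becomes NOT ((True OR (NOT (NOT M) OR ((Q OR K) AND NOT M)))) = False.
  R = False: this becomes NOT ((True OR (NOT (NOT M) OR ((Q OR K) AND NOT M)))) = False.
So the whole conjunction is unsatisfiable.

No satisfying assignment exists.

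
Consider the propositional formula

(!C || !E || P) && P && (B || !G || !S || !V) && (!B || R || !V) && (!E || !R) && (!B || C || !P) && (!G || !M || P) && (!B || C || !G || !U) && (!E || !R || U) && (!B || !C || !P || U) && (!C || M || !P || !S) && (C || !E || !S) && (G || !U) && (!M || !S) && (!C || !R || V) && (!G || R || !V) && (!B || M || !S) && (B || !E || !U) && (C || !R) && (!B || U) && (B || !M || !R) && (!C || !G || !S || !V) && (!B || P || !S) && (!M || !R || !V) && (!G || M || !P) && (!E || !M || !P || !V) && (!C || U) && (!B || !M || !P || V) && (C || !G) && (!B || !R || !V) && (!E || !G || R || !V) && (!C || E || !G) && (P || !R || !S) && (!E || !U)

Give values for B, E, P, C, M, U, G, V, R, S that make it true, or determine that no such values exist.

B: False, E: False, P: True, C: False, M: True, U: False, G: False, V: False, R: False, S: False

Unit clause (P) forces P = True.
Set B = False.
Set E = False.
Try C = True:
  (!C || U) forces U = True.
  (G || !U) forces G = True.
  clause (!C || E || !G) is falsified — backtrack.
So C = False.
  then (C || !R) forces R = False.
  then (C || !G) forces G = False.
  then (G || !U) forces U = False.
Set M = True.
  then (!M || !S) forces S = False.
Set V = False.
All clauses satisfied.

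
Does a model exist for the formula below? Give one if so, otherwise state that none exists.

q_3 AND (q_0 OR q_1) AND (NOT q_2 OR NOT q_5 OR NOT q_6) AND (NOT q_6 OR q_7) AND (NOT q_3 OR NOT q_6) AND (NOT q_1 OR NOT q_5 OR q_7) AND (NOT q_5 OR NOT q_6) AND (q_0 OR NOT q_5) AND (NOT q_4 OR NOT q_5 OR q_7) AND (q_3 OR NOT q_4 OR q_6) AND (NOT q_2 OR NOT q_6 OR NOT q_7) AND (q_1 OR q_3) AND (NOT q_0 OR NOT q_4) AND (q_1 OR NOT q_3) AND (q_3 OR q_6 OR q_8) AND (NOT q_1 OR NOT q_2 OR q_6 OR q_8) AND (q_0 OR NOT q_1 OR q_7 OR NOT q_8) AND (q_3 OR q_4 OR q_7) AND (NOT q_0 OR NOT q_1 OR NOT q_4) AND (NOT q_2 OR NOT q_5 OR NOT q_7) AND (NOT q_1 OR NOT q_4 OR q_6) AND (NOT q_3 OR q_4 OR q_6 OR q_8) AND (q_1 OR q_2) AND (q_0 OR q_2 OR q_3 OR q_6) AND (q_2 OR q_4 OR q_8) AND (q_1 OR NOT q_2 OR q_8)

Unit clause (q_3) forces q_3 = True.
In (NOT q_3 OR NOT q_6) only NOT q_6 is left, so q_6 = False.
In (q_1 OR NOT q_3) only q_1 is left, so q_1 = True.
In (NOT q_1 OR NOT q_4 OR q_6) only NOT q_4 is left, so q_4 = False.
In (NOT q_3 OR q_4 OR q_6 OR q_8) only q_8 is left, so q_8 = True.
Set q_0 = True.
Set q_2 = True.
Set q_5 = False.
Set q_7 = False.
All clauses satisfied.

q_0: True, q_1: True, q_2: True, q_3: True, q_4: False, q_5: False, q_6: False, q_7: False, q_8: True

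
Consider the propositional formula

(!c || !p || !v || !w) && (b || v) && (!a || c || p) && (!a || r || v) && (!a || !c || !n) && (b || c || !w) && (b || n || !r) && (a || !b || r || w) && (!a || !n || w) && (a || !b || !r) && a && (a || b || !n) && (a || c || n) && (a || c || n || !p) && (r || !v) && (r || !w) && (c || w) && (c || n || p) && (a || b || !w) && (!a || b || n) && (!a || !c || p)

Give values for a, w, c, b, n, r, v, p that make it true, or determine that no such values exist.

a=T; w=F; c=T; b=T; n=F; r=T; v=T; p=T

Unit clause (a) forces a = True.
Set w = False.
  then (!a || !n || w) forces n = False.
  then (c || w) forces c = True.
  then (!a || b || n) forces b = True.
  then (!a || !c || p) forces p = True.
Set r = True.
Set v = True.
All clauses satisfied.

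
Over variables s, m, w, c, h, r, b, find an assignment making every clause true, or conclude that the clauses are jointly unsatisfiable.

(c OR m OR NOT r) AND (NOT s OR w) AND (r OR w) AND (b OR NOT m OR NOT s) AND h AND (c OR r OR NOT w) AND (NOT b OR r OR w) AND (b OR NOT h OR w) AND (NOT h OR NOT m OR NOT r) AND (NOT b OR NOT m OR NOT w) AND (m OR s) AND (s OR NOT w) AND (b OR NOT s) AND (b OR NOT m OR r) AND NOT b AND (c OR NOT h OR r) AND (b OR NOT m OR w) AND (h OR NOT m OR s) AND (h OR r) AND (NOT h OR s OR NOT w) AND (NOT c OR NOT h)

The formula is unsatisfiable.

Case h = True:
  (NOT b) forces b = False.
  (b OR NOT h OR w) forces w = True.
  (s OR NOT w) forces s = True.
  Clause (b OR NOT s) is falsified — contradiction.
Case h = False:
  Clause (h) is falsified — contradiction.
Both cases fail, so the formula is unsatisfiable.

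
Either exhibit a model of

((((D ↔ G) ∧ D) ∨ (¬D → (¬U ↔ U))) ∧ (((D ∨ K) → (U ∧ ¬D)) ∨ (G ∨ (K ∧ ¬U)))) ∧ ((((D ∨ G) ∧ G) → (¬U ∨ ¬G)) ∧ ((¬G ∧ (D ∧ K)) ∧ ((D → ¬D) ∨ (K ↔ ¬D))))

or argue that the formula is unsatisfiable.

Unsatisfiable — no assignment works.

Case D = True: the formula simplifies to (G ∨ (K ∧ ¬U)) ∧ ((G → (¬U ∨ ¬G)) ∧ ((¬G ∧ K) ∧ ¬K)).
  K = True: the conjunct ¬K is False.
  K = False: the conjunct K is False.
Case D = False: the conjunct D is False.
Both cases fail — unsatisfiable.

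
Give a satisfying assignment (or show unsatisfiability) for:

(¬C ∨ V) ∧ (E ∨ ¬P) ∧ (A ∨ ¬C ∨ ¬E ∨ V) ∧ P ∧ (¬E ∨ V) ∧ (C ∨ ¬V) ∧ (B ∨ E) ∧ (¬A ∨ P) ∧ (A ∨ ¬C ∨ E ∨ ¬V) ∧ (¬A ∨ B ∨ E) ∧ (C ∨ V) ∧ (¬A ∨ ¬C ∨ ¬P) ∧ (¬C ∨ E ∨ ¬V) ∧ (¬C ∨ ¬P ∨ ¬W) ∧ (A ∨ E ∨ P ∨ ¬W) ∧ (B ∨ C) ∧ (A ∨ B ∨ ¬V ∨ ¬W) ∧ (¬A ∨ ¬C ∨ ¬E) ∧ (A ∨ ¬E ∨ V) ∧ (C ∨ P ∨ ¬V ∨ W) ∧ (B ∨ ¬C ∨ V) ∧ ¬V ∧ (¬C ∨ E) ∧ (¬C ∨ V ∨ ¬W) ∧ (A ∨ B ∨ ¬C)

No satisfying assignment exists.

Case V = True:
  Clause (¬V) is falsified — contradiction.
Case V = False:
  (¬C ∨ V) forces C = False.
  Clause (C ∨ V) is falsified — contradiction.
Both cases fail, so the formula is unsatisfiable.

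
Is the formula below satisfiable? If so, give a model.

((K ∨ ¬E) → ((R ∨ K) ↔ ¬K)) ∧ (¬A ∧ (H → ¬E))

R: False; E: True; H: False; A: False; K: False

  (K ∨ ¬E) → ((R ∨ K) ↔ ¬K) = True
    K ∨ ¬E = False
      ¬E = False
    (R ∨ K) ↔ ¬K = False
      R ∨ K = False
      ¬K = True
  ¬A ∧ (H → ¬E) = True
    ¬A = True
    H → ¬E = True
      ¬E = False
Both conjuncts True, so the formula holds.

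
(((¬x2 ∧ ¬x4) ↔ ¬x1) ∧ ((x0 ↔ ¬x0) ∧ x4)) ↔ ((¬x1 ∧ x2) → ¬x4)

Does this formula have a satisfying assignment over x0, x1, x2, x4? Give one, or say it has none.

x0: True, x1: False, x2: True, x4: True

  (((¬x2 ∧ ¬x4) ↔ ¬x1) ∧ ((x0 ↔ ¬x0) ∧ x4)) ↔ ((¬x1 ∧ x2) → ¬x4) = True
    ((¬x2 ∧ ¬x4) ↔ ¬x1) ∧ ((x0 ↔ ¬x0) ∧ x4) = False
      (¬x2 ∧ ¬x4) ↔ ¬x1 = False
        ¬x2 ∧ ¬x4 = False
          ¬x2 = False
          ¬x4 = False
        ¬x1 = True
      (x0 ↔ ¬x0) ∧ x4 = False
        x0 ↔ ¬x0 = False
          ¬x0 = False
    (¬x1 ∧ x2) → ¬x4 = False
      ¬x1 ∧ x2 = True
        ¬x1 = True
      ¬x4 = False
The formula evaluates to True.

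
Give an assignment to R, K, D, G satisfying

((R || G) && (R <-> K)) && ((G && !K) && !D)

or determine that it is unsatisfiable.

R = False; K = False; D = False; G = True

  (R || G) && (R <-> K) = True
    R || G = True
    R <-> K = True
  (G && !K) && !D = True
    G && !K = True
      !K = True
    !D = True
Both conjuncts True, so the formula holds.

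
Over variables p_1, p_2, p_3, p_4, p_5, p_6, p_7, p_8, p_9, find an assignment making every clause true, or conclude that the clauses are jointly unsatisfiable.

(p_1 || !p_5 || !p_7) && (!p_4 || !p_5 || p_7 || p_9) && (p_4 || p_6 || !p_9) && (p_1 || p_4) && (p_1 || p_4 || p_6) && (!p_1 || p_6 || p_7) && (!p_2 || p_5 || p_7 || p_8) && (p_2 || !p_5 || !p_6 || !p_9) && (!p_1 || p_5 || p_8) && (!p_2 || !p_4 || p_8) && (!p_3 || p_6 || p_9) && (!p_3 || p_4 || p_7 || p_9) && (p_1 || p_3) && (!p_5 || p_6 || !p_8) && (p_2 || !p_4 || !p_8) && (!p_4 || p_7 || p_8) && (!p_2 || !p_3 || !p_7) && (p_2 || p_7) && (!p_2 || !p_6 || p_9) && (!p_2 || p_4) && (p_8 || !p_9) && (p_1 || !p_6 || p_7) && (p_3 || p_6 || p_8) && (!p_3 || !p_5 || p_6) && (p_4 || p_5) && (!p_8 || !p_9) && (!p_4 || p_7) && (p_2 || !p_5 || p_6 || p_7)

Set p_1 = True.
Set p_2 = False.
  then (p_2 || p_7) forces p_7 = True.
Set p_3 = False.
Set p_4 = False.
  then (p_4 || p_5) forces p_5 = True.
Try p_6 = False:
  (p_4 || p_6 || !p_9) forces p_9 = False.
  (!p_5 || p_6 || !p_8) forces p_8 = False.
  clause (p_3 || p_6 || p_8) is falsified — backtrack.
So p_6 = True.
  then (p_2 || !p_5 || !p_6 || !p_9) forces p_9 = False.
Set p_8 = True.
All clauses satisfied.

p_1=T; p_2=F; p_3=F; p_4=F; p_5=T; p_6=T; p_7=T; p_8=T; p_9=F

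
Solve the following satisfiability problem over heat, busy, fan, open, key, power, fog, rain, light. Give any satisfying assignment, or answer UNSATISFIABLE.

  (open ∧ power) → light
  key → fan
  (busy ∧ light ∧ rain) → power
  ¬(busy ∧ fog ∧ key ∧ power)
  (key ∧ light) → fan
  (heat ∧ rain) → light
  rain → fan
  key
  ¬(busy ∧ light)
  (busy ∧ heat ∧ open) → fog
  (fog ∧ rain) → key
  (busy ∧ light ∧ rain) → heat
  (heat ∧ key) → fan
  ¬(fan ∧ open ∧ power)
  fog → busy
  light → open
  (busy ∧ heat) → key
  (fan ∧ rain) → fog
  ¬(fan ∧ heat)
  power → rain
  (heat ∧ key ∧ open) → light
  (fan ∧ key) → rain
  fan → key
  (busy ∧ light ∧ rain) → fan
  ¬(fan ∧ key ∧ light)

Unit clause (key) forces key = True.
In (fan ∨ ¬key) only fan is left, so fan = True.
In (¬fan ∨ ¬heat) only ¬heat is left, so heat = False.
In (¬fan ∨ ¬key ∨ ¬light) only ¬light is left, so light = False.
In (¬fan ∨ ¬key ∨ rain) only rain is left, so rain = True.
In (¬fan ∨ fog ∨ ¬rain) only fog is left, so fog = True.
In (busy ∨ ¬fog) only busy is left, so busy = True.
In (¬busy ∨ ¬fog ∨ ¬key ∨ ¬power) only ¬power is left, so power = False.
Set open = True.
All clauses satisfied.

heat=F, busy=T, fan=T, open=T, key=T, power=F, fog=T, rain=T, light=F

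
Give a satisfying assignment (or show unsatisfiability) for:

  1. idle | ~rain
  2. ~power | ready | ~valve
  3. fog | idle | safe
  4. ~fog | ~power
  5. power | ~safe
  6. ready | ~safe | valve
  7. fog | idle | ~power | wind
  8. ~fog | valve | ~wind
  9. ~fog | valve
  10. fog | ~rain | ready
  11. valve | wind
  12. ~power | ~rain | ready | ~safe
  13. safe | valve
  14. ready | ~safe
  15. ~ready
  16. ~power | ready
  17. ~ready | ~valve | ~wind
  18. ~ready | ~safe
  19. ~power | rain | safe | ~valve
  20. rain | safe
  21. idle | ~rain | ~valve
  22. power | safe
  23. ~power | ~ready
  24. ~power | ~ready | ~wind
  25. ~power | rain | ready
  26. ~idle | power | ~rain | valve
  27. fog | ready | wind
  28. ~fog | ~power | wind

The formula is unsatisfiable.

Case power = True:
  (~fog | ~power) forces fog = False.
  (~ready) forces ready = False.
  Clause (~power | ready) is falsified — contradiction.
Case power = False:
  (power | ~safe) forces safe = False.
  Clause (power | safe) is falsified — contradiction.
Both cases fail, so the formula is unsatisfiable.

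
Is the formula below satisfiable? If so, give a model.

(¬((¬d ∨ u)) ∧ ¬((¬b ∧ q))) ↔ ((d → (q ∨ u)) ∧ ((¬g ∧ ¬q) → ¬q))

u = False, b = True, g = True, q = True, d = True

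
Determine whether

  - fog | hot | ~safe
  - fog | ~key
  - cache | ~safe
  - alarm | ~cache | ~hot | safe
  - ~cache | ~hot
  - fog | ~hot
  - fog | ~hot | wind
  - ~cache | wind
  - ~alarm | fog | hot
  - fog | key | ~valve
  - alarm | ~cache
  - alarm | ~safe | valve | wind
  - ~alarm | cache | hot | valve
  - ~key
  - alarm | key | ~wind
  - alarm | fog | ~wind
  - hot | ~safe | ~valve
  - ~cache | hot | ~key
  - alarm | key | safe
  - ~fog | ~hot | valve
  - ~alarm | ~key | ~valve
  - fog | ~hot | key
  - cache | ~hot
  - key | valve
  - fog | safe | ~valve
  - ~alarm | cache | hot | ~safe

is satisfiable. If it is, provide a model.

Unit clause (~key) forces key = False.
In (key | valve) only valve is left, so valve = True.
In (fog | key | ~valve) only fog is left, so fog = True.
Set cache = False.
  then (cache | ~safe) forces safe = False.
  then (alarm | key | safe) forces alarm = True.
  then (cache | ~hot) forces hot = False.
Set wind = False.
All clauses satisfied.

cache: False; key: False; valve: True; alarm: True; wind: False; safe: False; fog: True; hot: False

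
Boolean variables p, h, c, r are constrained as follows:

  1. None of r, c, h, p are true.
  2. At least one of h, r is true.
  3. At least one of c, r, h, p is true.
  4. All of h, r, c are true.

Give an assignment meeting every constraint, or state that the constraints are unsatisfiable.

Unsatisfiable — no assignment works.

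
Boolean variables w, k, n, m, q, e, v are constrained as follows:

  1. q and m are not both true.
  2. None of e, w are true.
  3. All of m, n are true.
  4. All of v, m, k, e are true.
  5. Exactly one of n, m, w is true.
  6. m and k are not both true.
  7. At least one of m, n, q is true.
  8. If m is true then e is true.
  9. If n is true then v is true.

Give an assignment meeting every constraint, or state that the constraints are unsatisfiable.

Case e = True:
  Constraint (2) is violated (e=T) — contradiction.
Case e = False:
  Constraint (4) is violated (e=F) — contradiction.
Both cases fail — unsatisfiable.

Unsatisfiable — no assignment works.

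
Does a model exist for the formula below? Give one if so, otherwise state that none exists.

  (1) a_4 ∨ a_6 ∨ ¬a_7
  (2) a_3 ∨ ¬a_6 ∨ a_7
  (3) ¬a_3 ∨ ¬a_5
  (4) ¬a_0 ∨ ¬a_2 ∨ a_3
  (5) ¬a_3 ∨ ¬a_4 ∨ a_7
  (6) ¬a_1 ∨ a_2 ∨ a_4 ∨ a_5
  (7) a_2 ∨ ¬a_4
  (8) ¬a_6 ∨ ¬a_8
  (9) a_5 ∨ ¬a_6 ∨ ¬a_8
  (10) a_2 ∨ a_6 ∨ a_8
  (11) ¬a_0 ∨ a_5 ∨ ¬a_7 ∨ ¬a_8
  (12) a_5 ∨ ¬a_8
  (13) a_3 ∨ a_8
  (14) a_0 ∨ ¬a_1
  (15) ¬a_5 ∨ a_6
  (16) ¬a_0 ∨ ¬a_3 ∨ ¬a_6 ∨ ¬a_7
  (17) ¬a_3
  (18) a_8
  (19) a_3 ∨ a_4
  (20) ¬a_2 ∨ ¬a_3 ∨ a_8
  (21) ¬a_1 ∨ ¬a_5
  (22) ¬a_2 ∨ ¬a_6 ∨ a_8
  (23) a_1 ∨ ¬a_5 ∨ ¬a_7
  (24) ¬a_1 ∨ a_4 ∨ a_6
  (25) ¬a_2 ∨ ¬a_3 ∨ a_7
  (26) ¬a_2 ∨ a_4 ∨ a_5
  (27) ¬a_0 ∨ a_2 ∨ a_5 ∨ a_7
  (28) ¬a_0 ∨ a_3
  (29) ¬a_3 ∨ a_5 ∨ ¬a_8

Case a_8 = True:
  (¬a_6 ∨ ¬a_8) forces a_6 = False.
  (a_5 ∨ ¬a_8) forces a_5 = True.
  Clause (¬a_5 ∨ a_6) is falsified — contradiction.
Case a_8 = False:
  Clause (a_8) is falsified — contradiction.
Both cases fail, so the formula is unsatisfiable.

Unsatisfiable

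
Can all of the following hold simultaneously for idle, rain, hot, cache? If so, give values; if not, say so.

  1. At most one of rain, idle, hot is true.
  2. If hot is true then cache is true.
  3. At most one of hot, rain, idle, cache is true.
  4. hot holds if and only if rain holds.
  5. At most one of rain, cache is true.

idle = False, rain = False, hot = False, cache = False

  (1) {rain, idle, hot}: 0 true — at most one ✓
  (2) hot=F ⇒ cache: vacuous ✓
  (3) {hot, rain, idle, cache}: 0 true — at most one ✓
  (4) hot=F, rain=F — same ✓
  (5) {rain, cache}: 0 true — at most one ✓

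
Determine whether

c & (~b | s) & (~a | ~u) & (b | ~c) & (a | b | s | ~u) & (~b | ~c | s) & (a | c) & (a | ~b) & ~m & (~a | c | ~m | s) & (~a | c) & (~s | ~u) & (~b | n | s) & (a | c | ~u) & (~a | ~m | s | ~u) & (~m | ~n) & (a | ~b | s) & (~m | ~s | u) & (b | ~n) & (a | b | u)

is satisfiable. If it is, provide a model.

c = True, a = True, m = False, n = True, b = True, u = False, s = True

Unit clause (c) forces c = True.
In (b | ~c) only b is left, so b = True.
In (~b | ~c | s) only s is left, so s = True.
In (a | ~b) only a is left, so a = True.
Unit clause (~m) forces m = False.
In (~s | ~u) only ~u is left, so u = False.
Set n = True.
All clauses satisfied.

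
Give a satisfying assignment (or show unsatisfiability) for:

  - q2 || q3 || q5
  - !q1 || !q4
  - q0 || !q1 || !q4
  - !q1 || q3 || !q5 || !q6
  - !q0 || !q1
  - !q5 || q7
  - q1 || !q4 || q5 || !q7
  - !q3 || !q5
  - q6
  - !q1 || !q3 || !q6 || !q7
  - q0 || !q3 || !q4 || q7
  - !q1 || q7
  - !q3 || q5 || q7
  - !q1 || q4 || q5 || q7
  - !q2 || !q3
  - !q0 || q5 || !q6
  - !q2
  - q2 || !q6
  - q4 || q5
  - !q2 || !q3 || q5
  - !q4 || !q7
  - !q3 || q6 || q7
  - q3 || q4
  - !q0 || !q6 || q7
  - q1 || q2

The formula is unsatisfiable.

Case q2 = True:
  Clause (!q2) is falsified — contradiction.
Case q2 = False:
  (q6) forces q6 = True.
  Clause (q2 || !q6) is falsified — contradiction.
Both cases fail, so the formula is unsatisfiable.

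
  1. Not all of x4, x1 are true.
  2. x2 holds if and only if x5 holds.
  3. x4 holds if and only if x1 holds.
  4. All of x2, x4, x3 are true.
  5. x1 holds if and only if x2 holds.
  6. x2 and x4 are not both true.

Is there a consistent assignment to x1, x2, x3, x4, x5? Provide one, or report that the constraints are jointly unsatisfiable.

Unsatisfiable — no assignment works.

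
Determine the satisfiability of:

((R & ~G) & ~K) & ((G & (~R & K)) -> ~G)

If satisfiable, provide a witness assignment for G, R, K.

G = False, R = True, K = False

  (R & ~G) & ~K = True
    R & ~G = True
      ~G = True
    ~K = True
  (G & (~R & K)) -> ~G = True
    G & (~R & K) = False
      ~R & K = False
        ~R = False
    ~G = True
Both conjuncts True, so the formula holds.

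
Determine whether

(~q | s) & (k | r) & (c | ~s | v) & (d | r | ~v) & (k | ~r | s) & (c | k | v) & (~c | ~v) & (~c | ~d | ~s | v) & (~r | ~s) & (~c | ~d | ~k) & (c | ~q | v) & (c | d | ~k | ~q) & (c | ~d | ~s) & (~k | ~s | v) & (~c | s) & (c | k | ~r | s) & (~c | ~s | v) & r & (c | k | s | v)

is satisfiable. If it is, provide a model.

Unit clause (r) forces r = True.
In (~r | ~s) only ~s is left, so s = False.
In (~c | s) only ~c is left, so c = False.
In (c | k | ~r | s) only k is left, so k = True.
In (~q | s) only ~q is left, so q = False.
Set d = False.
Set v = False.
All clauses satisfied.

d = False; v = False; q = False; c = False; k = True; r = True; s = False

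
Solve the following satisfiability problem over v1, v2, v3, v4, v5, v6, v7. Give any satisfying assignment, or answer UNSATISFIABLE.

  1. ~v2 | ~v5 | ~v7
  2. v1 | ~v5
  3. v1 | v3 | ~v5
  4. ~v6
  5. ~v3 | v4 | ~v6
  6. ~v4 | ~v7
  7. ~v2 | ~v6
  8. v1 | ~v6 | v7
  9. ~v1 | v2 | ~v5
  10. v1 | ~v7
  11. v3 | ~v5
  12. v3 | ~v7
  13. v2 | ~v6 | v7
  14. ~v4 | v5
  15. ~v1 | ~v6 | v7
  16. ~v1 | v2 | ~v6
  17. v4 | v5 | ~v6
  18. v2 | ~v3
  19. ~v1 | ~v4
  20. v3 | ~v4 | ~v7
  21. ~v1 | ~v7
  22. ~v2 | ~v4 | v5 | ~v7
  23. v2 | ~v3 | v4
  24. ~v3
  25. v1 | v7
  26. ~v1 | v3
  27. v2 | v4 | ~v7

Unsatisfiable — no assignment works.

Case v3 = True:
  Clause (~v3) is falsified — contradiction.
Case v3 = False:
  (~v6) forces v6 = False.
  (v3 | ~v5) forces v5 = False.
  (v3 | ~v7) forces v7 = False.
  (~v4 | v5) forces v4 = False.
  (v1 | v7) forces v1 = True.
  Clause (~v1 | v3) is falsified — contradiction.
Both cases fail, so the formula is unsatisfiable.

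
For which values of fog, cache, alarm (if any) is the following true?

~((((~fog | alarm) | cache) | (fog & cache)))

fog = True; cache = False; alarm = False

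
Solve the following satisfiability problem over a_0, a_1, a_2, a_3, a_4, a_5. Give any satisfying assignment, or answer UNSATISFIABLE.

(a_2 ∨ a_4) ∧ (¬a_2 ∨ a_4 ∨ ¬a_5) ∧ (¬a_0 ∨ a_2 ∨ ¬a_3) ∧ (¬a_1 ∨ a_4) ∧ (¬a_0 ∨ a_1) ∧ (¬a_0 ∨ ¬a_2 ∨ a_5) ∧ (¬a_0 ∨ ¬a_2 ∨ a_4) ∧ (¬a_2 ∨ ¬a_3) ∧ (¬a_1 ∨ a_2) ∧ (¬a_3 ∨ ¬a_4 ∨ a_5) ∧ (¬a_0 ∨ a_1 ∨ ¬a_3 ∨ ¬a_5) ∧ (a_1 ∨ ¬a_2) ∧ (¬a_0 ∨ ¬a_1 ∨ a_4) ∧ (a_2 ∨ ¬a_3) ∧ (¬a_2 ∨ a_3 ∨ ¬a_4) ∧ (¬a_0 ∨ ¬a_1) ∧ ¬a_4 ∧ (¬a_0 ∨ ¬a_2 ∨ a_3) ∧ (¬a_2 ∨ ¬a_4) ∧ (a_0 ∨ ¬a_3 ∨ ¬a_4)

Unsatisfiable

Case a_4 = True:
  Clause (¬a_4) is falsified — contradiction.
Case a_4 = False:
  (a_2 ∨ a_4) forces a_2 = True.
  (¬a_2 ∨ a_4 ∨ ¬a_5) forces a_5 = False.
  (¬a_1 ∨ a_4) forces a_1 = False.
  Clause (a_1 ∨ ¬a_2) is falsified — contradiction.
Both cases fail, so the formula is unsatisfiable.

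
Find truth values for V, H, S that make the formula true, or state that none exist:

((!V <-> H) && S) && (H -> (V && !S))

V: True, H: False, S: True

  (!V <-> H) && S = True
    !V <-> H = True
      !V = False
  H -> (V && !S) = True
    V && !S = False
      !S = False
Both conjuncts True, so the formula holds.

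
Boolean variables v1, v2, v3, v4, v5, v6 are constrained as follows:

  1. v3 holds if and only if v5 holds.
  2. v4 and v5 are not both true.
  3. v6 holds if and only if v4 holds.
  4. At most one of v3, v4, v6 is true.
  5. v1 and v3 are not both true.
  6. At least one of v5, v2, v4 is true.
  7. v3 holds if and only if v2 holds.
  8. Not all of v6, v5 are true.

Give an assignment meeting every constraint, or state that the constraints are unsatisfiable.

v1: False, v2: True, v3: True, v4: False, v5: True, v6: False

  (1) v3=T, v5=T — same ✓
  (2) v4=F, v5=T — not both ✓
  (3) v6=F, v4=F — same ✓
  (4) {v3, v4, v6}: 1 true — at most one ✓
  (5) v1=F, v3=T — not both ✓
  (6) {v5, v2, v4}: 2 true — at least one ✓
  (7) v3=T, v2=T — same ✓
  (8) {v6, v5}: 1/2 true — not all ✓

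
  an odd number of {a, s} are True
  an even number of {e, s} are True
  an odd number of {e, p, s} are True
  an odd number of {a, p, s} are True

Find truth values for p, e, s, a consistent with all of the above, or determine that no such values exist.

Unsatisfiable — no assignment works.

Adding constraints 1, 2, 3, 4 mod 2: every variable appears an even number of times on the left, so the left side is 0.
But the right sides sum to 1 (mod 2). 0 ≠ 1 — the system is inconsistent.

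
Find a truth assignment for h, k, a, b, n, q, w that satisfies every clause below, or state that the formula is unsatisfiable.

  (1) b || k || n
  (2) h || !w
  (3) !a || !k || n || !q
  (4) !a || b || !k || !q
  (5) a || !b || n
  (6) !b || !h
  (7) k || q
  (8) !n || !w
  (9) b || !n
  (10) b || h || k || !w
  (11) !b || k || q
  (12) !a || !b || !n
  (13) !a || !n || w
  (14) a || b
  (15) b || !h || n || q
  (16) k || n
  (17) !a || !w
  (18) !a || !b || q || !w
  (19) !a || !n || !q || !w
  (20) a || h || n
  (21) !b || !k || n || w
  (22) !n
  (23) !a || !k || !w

Unit clause (!n) forces n = False.
In (k || n) only k is left, so k = True.
Set h = False.
  then (h || !w) forces w = False.
  then (a || h || n) forces a = True.
  then (!b || !k || n || w) forces b = False.
  then (!a || !k || n || !q) forces q = False.
All clauses satisfied.

h: False, k: True, a: True, b: False, n: False, q: False, w: False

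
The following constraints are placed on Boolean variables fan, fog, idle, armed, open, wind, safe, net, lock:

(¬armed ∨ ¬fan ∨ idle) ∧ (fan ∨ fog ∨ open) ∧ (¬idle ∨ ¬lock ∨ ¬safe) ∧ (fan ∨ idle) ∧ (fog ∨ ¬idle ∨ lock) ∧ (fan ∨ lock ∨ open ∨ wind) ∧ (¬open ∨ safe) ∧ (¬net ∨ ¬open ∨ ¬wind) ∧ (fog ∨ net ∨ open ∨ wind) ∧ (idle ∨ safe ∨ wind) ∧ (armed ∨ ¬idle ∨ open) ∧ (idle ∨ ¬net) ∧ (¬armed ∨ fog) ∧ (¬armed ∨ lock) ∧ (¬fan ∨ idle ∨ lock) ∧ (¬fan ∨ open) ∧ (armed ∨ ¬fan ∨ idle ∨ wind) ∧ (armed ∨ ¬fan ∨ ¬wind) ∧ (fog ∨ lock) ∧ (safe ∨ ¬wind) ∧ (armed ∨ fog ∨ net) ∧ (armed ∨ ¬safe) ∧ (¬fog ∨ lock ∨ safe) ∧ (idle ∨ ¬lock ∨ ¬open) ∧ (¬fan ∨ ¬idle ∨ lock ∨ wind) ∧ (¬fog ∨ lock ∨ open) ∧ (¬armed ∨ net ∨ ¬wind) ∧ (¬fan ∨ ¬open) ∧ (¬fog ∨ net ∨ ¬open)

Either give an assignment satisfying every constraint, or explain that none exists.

fan=F, fog=T, idle=T, armed=T, open=F, wind=F, safe=F, net=T, lock=T

Try fan = True:
  (¬fan ∨ open) forces open = True.
  clause (¬fan ∨ ¬open) is falsified — backtrack.
So fan = False.
  then (fan ∨ idle) forces idle = True.
Set fog = True.
Set armed = True.
  then (¬armed ∨ lock) forces lock = True.
  then (¬idle ∨ ¬lock ∨ ¬safe) forces safe = False.
  then (¬open ∨ safe) forces open = False.
  then (safe ∨ ¬wind) forces wind = False.
Set net = True.
All clauses satisfied.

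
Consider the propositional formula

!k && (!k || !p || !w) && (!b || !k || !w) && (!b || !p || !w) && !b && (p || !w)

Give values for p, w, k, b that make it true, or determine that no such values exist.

Unit clause (!k) forces k = False.
Unit clause (!b) forces b = False.
Set p = True.
Set w = False.
All clauses satisfied.

p=T, w=F, k=F, b=F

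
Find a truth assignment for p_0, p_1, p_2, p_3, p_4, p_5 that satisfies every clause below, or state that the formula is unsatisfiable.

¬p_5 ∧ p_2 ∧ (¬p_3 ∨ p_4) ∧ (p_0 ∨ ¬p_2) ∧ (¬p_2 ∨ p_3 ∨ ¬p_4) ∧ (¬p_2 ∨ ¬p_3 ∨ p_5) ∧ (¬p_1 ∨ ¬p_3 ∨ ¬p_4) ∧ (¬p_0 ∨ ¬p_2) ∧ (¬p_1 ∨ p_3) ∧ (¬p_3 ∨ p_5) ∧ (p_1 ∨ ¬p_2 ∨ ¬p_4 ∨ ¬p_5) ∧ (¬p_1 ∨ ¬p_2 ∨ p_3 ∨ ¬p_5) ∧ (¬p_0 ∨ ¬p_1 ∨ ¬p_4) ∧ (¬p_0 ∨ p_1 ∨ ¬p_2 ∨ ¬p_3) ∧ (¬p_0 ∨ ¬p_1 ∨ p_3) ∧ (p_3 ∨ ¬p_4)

Unsatisfiable — no assignment works.

Case p_2 = True:
  (¬p_5) forces p_5 = False.
  (p_0 ∨ ¬p_2) forces p_0 = True.
  Clause (¬p_0 ∨ ¬p_2) is falsified — contradiction.
Case p_2 = False:
  Clause (p_2) is falsified — contradiction.
Both cases fail, so the formula is unsatisfiable.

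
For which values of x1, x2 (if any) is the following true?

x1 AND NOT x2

x1: True; x2: False

  NOT x2 = True
Both conjuncts True, so the formula holds.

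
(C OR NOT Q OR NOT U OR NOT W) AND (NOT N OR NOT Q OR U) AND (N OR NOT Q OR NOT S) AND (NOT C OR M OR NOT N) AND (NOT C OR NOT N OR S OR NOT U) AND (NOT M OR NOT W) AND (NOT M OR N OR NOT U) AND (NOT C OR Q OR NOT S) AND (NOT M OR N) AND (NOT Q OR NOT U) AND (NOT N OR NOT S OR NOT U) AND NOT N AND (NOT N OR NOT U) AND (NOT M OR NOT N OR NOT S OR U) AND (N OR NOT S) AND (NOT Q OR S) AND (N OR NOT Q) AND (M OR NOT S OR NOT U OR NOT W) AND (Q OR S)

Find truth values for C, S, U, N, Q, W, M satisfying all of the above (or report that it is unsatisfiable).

The formula is unsatisfiable.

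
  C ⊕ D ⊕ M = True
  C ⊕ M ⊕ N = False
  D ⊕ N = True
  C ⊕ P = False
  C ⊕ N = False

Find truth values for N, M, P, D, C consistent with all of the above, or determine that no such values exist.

N = False, M = False, P = False, D = True, C = False

C ⊕ D ⊕ M = F ⊕ T ⊕ F = True ✓
C ⊕ M ⊕ N = F ⊕ F ⊕ F = False ✓
D ⊕ N = T ⊕ F = True ✓
C ⊕ P = F ⊕ F = False ✓
C ⊕ N = F ⊕ F = False ✓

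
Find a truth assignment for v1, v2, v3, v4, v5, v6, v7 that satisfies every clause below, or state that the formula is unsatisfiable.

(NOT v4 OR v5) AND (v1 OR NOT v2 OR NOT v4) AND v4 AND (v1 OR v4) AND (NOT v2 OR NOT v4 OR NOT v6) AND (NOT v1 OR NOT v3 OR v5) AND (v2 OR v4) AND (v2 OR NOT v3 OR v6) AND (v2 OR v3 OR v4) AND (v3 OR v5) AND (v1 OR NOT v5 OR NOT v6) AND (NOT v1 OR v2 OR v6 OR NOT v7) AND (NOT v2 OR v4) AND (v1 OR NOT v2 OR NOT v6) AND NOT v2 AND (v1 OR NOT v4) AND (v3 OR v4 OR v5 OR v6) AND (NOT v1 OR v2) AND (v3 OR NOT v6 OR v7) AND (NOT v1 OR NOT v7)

The formula is unsatisfiable.

Case v2 = True:
  Clause (NOT v2) is falsified — contradiction.
Case v2 = False:
  (v4) forces v4 = True.
  (NOT v4 OR v5) forces v5 = True.
  (v1 OR NOT v4) forces v1 = True.
  Clause (NOT v1 OR v2) is falsified — contradiction.
Both cases fail, so the formula is unsatisfiable.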